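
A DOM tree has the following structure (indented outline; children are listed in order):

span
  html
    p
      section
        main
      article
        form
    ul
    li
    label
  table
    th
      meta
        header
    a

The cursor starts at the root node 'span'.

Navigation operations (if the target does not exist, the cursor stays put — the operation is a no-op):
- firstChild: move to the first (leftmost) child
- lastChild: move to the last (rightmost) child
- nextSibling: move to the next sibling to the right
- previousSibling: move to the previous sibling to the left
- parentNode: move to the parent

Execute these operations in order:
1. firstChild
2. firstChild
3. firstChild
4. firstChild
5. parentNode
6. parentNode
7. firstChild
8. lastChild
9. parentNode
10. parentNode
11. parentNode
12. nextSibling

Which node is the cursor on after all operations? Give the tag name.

After 1 (firstChild): html
After 2 (firstChild): p
After 3 (firstChild): section
After 4 (firstChild): main
After 5 (parentNode): section
After 6 (parentNode): p
After 7 (firstChild): section
After 8 (lastChild): main
After 9 (parentNode): section
After 10 (parentNode): p
After 11 (parentNode): html
After 12 (nextSibling): table

Answer: table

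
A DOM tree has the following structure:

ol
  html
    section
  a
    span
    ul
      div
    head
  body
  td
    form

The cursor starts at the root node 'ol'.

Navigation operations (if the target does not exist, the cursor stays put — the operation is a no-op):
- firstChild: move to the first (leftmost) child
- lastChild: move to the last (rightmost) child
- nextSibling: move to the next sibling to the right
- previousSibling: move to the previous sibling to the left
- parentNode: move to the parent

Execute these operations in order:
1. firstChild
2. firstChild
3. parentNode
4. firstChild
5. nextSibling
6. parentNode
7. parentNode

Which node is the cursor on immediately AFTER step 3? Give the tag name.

Answer: html

Derivation:
After 1 (firstChild): html
After 2 (firstChild): section
After 3 (parentNode): html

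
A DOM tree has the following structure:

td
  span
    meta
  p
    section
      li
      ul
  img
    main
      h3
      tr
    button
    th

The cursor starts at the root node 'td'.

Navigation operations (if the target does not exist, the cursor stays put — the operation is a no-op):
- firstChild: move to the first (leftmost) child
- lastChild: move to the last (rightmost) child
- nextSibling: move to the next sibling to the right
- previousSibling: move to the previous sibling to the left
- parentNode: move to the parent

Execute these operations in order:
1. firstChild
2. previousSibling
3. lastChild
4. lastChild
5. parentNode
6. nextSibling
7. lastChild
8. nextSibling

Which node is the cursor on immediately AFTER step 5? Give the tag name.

After 1 (firstChild): span
After 2 (previousSibling): span (no-op, stayed)
After 3 (lastChild): meta
After 4 (lastChild): meta (no-op, stayed)
After 5 (parentNode): span

Answer: span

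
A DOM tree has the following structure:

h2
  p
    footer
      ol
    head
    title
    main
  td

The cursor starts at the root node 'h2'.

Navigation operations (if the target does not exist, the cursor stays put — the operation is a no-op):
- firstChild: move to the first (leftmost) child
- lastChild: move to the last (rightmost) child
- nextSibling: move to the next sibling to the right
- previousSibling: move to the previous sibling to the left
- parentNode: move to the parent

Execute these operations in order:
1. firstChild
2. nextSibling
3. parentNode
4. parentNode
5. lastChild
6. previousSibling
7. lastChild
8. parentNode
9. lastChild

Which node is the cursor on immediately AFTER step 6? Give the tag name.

After 1 (firstChild): p
After 2 (nextSibling): td
After 3 (parentNode): h2
After 4 (parentNode): h2 (no-op, stayed)
After 5 (lastChild): td
After 6 (previousSibling): p

Answer: p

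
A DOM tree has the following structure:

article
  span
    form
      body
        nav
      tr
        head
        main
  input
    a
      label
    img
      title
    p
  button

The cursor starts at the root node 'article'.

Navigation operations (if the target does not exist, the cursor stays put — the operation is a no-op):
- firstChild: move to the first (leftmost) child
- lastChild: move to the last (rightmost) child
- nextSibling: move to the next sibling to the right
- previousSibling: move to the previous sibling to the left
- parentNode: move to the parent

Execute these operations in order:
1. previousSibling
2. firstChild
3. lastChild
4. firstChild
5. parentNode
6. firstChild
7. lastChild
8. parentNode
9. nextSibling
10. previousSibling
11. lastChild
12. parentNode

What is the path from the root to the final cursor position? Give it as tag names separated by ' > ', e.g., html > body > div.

After 1 (previousSibling): article (no-op, stayed)
After 2 (firstChild): span
After 3 (lastChild): form
After 4 (firstChild): body
After 5 (parentNode): form
After 6 (firstChild): body
After 7 (lastChild): nav
After 8 (parentNode): body
After 9 (nextSibling): tr
After 10 (previousSibling): body
After 11 (lastChild): nav
After 12 (parentNode): body

Answer: article > span > form > body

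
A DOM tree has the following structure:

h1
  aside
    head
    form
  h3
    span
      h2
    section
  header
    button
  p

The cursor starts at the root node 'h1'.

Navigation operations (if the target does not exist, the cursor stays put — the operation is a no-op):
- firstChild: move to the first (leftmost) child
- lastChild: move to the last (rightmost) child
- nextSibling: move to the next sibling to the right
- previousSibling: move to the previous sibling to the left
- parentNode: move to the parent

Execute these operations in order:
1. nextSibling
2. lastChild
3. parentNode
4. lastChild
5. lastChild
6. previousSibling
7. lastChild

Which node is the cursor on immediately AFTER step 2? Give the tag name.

Answer: p

Derivation:
After 1 (nextSibling): h1 (no-op, stayed)
After 2 (lastChild): p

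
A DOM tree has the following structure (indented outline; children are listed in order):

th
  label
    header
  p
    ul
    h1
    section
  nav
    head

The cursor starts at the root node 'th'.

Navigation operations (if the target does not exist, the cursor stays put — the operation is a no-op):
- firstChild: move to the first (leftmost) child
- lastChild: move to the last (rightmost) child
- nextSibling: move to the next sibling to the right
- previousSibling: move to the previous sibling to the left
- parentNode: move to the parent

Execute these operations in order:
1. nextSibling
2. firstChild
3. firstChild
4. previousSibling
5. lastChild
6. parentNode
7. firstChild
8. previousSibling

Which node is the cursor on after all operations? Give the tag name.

After 1 (nextSibling): th (no-op, stayed)
After 2 (firstChild): label
After 3 (firstChild): header
After 4 (previousSibling): header (no-op, stayed)
After 5 (lastChild): header (no-op, stayed)
After 6 (parentNode): label
After 7 (firstChild): header
After 8 (previousSibling): header (no-op, stayed)

Answer: header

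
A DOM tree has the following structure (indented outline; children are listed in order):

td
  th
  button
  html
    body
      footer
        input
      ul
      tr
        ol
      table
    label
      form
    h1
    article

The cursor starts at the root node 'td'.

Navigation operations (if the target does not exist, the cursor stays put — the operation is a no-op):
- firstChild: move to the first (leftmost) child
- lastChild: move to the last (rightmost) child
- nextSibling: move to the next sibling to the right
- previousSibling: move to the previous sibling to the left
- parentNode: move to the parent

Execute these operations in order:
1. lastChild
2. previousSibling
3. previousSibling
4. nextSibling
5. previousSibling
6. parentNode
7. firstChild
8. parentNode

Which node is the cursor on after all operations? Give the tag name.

Answer: td

Derivation:
After 1 (lastChild): html
After 2 (previousSibling): button
After 3 (previousSibling): th
After 4 (nextSibling): button
After 5 (previousSibling): th
After 6 (parentNode): td
After 7 (firstChild): th
After 8 (parentNode): td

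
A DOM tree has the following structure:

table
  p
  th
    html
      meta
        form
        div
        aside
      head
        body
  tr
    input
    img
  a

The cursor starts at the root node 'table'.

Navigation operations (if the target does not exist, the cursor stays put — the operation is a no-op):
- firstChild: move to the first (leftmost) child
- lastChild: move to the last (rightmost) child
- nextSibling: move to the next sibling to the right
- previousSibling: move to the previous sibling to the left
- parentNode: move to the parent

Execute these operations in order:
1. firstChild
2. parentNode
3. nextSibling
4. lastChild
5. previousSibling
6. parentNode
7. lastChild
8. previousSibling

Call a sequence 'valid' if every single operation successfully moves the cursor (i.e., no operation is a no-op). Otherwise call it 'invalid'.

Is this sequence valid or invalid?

After 1 (firstChild): p
After 2 (parentNode): table
After 3 (nextSibling): table (no-op, stayed)
After 4 (lastChild): a
After 5 (previousSibling): tr
After 6 (parentNode): table
After 7 (lastChild): a
After 8 (previousSibling): tr

Answer: invalid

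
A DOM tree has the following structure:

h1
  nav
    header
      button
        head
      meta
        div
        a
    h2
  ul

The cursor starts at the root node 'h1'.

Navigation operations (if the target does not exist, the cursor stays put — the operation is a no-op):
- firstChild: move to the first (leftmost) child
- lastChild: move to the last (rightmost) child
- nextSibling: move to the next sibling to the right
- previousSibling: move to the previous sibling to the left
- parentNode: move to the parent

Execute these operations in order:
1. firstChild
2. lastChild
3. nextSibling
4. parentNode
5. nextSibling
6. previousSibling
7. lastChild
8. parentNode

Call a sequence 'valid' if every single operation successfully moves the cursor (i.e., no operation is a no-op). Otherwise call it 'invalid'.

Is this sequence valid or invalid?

After 1 (firstChild): nav
After 2 (lastChild): h2
After 3 (nextSibling): h2 (no-op, stayed)
After 4 (parentNode): nav
After 5 (nextSibling): ul
After 6 (previousSibling): nav
After 7 (lastChild): h2
After 8 (parentNode): nav

Answer: invalid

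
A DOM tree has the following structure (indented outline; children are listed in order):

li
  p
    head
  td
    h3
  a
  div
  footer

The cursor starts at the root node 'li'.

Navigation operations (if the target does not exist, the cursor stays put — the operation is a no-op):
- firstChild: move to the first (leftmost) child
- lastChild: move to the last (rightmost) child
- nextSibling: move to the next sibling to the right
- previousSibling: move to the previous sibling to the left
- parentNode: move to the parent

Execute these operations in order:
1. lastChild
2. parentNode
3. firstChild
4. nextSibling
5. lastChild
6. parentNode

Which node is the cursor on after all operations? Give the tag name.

After 1 (lastChild): footer
After 2 (parentNode): li
After 3 (firstChild): p
After 4 (nextSibling): td
After 5 (lastChild): h3
After 6 (parentNode): td

Answer: td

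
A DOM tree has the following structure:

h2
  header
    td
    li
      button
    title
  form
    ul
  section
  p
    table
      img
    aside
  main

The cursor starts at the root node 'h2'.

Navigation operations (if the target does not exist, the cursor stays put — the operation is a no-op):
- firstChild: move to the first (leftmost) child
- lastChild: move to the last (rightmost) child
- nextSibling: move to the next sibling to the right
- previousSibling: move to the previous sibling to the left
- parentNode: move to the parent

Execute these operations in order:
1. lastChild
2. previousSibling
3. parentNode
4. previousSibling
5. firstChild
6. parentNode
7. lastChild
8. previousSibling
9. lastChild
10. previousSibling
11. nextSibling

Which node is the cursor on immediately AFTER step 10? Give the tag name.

After 1 (lastChild): main
After 2 (previousSibling): p
After 3 (parentNode): h2
After 4 (previousSibling): h2 (no-op, stayed)
After 5 (firstChild): header
After 6 (parentNode): h2
After 7 (lastChild): main
After 8 (previousSibling): p
After 9 (lastChild): aside
After 10 (previousSibling): table

Answer: table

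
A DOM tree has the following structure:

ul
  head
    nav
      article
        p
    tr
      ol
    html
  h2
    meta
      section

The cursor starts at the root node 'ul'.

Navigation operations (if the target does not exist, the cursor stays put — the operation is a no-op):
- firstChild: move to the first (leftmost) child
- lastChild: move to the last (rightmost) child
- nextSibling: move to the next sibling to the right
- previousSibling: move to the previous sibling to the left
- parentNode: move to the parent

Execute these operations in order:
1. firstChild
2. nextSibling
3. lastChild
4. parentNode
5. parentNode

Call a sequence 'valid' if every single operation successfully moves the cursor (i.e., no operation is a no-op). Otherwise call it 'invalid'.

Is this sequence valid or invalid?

Answer: valid

Derivation:
After 1 (firstChild): head
After 2 (nextSibling): h2
After 3 (lastChild): meta
After 4 (parentNode): h2
After 5 (parentNode): ul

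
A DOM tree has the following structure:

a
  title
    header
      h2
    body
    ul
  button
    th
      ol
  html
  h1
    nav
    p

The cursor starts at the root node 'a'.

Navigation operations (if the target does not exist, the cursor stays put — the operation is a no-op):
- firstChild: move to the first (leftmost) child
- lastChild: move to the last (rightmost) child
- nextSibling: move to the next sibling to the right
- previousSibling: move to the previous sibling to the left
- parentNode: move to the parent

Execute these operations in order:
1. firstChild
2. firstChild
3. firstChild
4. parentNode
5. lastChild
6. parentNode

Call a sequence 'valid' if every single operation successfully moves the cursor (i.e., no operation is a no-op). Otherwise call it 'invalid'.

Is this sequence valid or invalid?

After 1 (firstChild): title
After 2 (firstChild): header
After 3 (firstChild): h2
After 4 (parentNode): header
After 5 (lastChild): h2
After 6 (parentNode): header

Answer: valid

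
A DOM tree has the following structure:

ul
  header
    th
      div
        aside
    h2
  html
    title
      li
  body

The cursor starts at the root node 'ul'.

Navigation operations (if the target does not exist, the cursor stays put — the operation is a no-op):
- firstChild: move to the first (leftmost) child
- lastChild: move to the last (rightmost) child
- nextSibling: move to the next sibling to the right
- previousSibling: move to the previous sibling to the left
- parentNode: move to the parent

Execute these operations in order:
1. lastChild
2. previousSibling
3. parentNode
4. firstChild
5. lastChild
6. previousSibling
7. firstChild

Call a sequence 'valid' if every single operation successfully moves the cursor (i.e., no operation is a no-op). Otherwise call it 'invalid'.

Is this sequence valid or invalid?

After 1 (lastChild): body
After 2 (previousSibling): html
After 3 (parentNode): ul
After 4 (firstChild): header
After 5 (lastChild): h2
After 6 (previousSibling): th
After 7 (firstChild): div

Answer: valid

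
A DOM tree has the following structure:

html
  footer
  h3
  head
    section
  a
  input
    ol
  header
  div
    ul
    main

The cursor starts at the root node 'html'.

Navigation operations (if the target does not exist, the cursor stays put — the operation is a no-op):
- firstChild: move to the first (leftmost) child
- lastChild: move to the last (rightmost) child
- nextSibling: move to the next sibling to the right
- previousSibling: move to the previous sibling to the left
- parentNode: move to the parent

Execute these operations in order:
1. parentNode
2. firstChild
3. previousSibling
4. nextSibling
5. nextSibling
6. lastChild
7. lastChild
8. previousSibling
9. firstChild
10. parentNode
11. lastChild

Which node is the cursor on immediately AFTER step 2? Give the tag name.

After 1 (parentNode): html (no-op, stayed)
After 2 (firstChild): footer

Answer: footer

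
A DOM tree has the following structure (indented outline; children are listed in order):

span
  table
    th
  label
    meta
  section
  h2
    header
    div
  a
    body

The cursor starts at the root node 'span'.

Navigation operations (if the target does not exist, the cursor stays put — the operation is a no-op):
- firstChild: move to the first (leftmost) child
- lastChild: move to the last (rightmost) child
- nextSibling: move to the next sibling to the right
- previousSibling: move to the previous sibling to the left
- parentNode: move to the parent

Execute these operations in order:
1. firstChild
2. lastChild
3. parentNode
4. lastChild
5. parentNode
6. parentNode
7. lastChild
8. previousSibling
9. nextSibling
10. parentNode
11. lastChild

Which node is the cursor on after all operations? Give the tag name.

After 1 (firstChild): table
After 2 (lastChild): th
After 3 (parentNode): table
After 4 (lastChild): th
After 5 (parentNode): table
After 6 (parentNode): span
After 7 (lastChild): a
After 8 (previousSibling): h2
After 9 (nextSibling): a
After 10 (parentNode): span
After 11 (lastChild): a

Answer: a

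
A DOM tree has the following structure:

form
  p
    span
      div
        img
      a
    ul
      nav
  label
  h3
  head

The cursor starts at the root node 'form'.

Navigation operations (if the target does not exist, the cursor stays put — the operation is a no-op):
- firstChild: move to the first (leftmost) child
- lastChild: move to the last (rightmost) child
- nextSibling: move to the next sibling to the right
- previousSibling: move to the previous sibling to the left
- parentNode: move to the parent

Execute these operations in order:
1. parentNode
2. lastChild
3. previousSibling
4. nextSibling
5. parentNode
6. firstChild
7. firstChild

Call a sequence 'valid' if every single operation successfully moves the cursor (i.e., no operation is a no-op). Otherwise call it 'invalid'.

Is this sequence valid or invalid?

Answer: invalid

Derivation:
After 1 (parentNode): form (no-op, stayed)
After 2 (lastChild): head
After 3 (previousSibling): h3
After 4 (nextSibling): head
After 5 (parentNode): form
After 6 (firstChild): p
After 7 (firstChild): span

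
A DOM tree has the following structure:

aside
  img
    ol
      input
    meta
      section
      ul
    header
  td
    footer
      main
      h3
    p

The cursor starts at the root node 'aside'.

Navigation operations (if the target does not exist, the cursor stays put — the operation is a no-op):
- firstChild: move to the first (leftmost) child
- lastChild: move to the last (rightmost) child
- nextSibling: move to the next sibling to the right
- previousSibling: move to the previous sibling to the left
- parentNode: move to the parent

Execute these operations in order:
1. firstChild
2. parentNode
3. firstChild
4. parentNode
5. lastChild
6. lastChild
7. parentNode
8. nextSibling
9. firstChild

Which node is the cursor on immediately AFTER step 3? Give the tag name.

After 1 (firstChild): img
After 2 (parentNode): aside
After 3 (firstChild): img

Answer: img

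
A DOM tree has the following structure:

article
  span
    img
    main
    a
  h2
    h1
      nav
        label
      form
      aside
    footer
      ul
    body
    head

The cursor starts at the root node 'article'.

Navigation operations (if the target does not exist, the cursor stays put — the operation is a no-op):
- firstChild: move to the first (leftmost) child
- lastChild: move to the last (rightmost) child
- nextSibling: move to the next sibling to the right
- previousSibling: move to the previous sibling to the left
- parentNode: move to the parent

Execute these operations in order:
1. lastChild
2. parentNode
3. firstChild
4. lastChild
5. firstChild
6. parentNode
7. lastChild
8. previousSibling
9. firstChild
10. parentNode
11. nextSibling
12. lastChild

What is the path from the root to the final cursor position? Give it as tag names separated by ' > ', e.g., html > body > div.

After 1 (lastChild): h2
After 2 (parentNode): article
After 3 (firstChild): span
After 4 (lastChild): a
After 5 (firstChild): a (no-op, stayed)
After 6 (parentNode): span
After 7 (lastChild): a
After 8 (previousSibling): main
After 9 (firstChild): main (no-op, stayed)
After 10 (parentNode): span
After 11 (nextSibling): h2
After 12 (lastChild): head

Answer: article > h2 > head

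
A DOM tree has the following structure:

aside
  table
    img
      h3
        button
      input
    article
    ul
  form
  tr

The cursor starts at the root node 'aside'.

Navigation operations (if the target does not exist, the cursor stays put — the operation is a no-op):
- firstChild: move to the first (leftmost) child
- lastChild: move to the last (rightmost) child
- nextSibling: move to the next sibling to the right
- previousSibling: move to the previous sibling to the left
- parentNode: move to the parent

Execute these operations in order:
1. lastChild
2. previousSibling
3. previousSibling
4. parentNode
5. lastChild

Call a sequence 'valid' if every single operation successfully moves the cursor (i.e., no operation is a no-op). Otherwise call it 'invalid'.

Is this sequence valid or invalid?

Answer: valid

Derivation:
After 1 (lastChild): tr
After 2 (previousSibling): form
After 3 (previousSibling): table
After 4 (parentNode): aside
After 5 (lastChild): tr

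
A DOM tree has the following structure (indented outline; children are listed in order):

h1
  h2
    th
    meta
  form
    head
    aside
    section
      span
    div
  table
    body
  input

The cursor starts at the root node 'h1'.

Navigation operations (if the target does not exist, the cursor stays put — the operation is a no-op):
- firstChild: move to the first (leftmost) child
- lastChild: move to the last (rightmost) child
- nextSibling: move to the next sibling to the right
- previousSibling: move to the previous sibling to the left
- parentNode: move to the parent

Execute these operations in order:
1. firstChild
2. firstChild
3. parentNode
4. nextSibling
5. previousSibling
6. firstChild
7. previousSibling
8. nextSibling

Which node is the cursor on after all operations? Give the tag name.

After 1 (firstChild): h2
After 2 (firstChild): th
After 3 (parentNode): h2
After 4 (nextSibling): form
After 5 (previousSibling): h2
After 6 (firstChild): th
After 7 (previousSibling): th (no-op, stayed)
After 8 (nextSibling): meta

Answer: meta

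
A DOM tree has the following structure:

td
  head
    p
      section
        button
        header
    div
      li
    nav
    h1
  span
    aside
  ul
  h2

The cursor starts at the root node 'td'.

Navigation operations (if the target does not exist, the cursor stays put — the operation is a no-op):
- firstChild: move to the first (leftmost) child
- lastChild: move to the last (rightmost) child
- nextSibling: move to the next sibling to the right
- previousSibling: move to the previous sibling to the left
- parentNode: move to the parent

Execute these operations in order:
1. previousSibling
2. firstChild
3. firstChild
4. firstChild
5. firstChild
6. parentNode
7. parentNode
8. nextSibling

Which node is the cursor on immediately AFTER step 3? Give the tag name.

After 1 (previousSibling): td (no-op, stayed)
After 2 (firstChild): head
After 3 (firstChild): p

Answer: p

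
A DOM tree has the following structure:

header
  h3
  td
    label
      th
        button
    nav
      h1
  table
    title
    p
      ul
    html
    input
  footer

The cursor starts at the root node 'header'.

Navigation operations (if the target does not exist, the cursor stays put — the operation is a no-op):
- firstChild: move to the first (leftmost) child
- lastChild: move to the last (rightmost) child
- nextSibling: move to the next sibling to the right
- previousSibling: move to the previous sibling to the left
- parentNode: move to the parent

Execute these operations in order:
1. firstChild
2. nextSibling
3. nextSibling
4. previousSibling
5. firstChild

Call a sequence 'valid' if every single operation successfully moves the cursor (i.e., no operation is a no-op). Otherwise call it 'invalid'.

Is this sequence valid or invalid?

Answer: valid

Derivation:
After 1 (firstChild): h3
After 2 (nextSibling): td
After 3 (nextSibling): table
After 4 (previousSibling): td
After 5 (firstChild): label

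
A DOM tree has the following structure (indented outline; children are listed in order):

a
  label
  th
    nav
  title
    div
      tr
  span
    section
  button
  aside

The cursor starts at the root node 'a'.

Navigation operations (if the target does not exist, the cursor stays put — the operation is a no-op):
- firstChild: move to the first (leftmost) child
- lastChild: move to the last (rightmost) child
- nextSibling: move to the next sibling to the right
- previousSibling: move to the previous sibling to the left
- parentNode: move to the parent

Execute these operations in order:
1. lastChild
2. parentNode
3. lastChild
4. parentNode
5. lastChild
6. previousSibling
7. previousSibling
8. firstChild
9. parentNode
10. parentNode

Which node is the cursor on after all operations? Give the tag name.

Answer: a

Derivation:
After 1 (lastChild): aside
After 2 (parentNode): a
After 3 (lastChild): aside
After 4 (parentNode): a
After 5 (lastChild): aside
After 6 (previousSibling): button
After 7 (previousSibling): span
After 8 (firstChild): section
After 9 (parentNode): span
After 10 (parentNode): a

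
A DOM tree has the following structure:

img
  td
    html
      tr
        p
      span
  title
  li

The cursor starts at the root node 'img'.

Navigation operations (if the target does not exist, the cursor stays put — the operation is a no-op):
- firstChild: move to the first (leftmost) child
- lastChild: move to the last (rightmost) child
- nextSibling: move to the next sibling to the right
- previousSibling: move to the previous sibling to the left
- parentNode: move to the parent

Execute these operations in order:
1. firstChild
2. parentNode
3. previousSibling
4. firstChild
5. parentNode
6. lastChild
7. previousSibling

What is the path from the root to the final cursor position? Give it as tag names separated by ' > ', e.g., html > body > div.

After 1 (firstChild): td
After 2 (parentNode): img
After 3 (previousSibling): img (no-op, stayed)
After 4 (firstChild): td
After 5 (parentNode): img
After 6 (lastChild): li
After 7 (previousSibling): title

Answer: img > title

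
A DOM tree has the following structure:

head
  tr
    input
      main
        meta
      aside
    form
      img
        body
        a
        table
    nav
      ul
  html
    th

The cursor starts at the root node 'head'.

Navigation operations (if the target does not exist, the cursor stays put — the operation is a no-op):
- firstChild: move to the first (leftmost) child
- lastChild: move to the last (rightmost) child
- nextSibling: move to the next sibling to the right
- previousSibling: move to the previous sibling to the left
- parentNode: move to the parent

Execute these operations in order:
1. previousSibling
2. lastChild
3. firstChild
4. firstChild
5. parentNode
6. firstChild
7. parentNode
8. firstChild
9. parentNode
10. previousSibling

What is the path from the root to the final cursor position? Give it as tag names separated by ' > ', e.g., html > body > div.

After 1 (previousSibling): head (no-op, stayed)
After 2 (lastChild): html
After 3 (firstChild): th
After 4 (firstChild): th (no-op, stayed)
After 5 (parentNode): html
After 6 (firstChild): th
After 7 (parentNode): html
After 8 (firstChild): th
After 9 (parentNode): html
After 10 (previousSibling): tr

Answer: head > tr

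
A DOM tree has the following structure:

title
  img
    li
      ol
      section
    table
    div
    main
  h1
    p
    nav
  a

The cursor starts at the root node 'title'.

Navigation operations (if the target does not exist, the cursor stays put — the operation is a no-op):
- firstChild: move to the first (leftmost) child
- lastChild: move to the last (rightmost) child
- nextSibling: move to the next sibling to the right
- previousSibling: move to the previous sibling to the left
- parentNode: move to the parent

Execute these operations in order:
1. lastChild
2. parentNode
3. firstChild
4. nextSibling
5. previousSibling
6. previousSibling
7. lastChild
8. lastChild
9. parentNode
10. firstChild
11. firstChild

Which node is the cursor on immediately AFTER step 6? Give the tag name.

After 1 (lastChild): a
After 2 (parentNode): title
After 3 (firstChild): img
After 4 (nextSibling): h1
After 5 (previousSibling): img
After 6 (previousSibling): img (no-op, stayed)

Answer: img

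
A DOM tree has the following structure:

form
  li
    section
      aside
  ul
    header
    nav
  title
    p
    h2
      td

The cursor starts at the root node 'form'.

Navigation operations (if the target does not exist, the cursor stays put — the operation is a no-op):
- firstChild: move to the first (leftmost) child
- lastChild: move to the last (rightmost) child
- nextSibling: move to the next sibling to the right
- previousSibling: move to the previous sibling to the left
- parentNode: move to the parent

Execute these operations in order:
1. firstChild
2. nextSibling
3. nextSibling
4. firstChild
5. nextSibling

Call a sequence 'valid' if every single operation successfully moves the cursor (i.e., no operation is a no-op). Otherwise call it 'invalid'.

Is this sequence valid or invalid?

Answer: valid

Derivation:
After 1 (firstChild): li
After 2 (nextSibling): ul
After 3 (nextSibling): title
After 4 (firstChild): p
After 5 (nextSibling): h2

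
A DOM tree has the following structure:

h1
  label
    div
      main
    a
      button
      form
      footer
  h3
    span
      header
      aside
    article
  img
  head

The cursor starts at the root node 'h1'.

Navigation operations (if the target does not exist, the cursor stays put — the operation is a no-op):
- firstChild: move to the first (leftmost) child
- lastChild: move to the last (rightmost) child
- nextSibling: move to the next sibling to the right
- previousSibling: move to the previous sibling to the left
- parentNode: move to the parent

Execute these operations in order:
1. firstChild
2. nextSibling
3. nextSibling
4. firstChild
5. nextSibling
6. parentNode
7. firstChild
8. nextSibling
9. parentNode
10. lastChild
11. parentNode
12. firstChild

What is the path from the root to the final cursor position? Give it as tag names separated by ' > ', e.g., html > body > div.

Answer: h1 > label

Derivation:
After 1 (firstChild): label
After 2 (nextSibling): h3
After 3 (nextSibling): img
After 4 (firstChild): img (no-op, stayed)
After 5 (nextSibling): head
After 6 (parentNode): h1
After 7 (firstChild): label
After 8 (nextSibling): h3
After 9 (parentNode): h1
After 10 (lastChild): head
After 11 (parentNode): h1
After 12 (firstChild): label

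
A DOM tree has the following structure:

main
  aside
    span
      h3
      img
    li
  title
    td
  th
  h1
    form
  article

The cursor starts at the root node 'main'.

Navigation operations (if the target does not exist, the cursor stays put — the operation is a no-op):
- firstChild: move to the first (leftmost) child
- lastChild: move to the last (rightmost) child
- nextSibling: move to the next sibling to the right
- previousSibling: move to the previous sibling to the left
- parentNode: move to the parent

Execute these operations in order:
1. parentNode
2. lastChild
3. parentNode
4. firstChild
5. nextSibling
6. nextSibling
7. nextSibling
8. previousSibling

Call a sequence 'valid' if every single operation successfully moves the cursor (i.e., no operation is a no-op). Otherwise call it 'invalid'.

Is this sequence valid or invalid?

After 1 (parentNode): main (no-op, stayed)
After 2 (lastChild): article
After 3 (parentNode): main
After 4 (firstChild): aside
After 5 (nextSibling): title
After 6 (nextSibling): th
After 7 (nextSibling): h1
After 8 (previousSibling): th

Answer: invalid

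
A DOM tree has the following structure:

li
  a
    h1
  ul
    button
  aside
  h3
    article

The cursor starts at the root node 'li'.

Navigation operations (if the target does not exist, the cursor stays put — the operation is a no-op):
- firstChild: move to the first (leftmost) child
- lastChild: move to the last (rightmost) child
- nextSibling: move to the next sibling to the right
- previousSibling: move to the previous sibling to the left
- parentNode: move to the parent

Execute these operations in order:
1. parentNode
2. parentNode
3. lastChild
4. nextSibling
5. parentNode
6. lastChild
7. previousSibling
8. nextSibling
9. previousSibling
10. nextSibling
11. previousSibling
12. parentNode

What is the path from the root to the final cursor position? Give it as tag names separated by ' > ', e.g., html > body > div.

After 1 (parentNode): li (no-op, stayed)
After 2 (parentNode): li (no-op, stayed)
After 3 (lastChild): h3
After 4 (nextSibling): h3 (no-op, stayed)
After 5 (parentNode): li
After 6 (lastChild): h3
After 7 (previousSibling): aside
After 8 (nextSibling): h3
After 9 (previousSibling): aside
After 10 (nextSibling): h3
After 11 (previousSibling): aside
After 12 (parentNode): li

Answer: li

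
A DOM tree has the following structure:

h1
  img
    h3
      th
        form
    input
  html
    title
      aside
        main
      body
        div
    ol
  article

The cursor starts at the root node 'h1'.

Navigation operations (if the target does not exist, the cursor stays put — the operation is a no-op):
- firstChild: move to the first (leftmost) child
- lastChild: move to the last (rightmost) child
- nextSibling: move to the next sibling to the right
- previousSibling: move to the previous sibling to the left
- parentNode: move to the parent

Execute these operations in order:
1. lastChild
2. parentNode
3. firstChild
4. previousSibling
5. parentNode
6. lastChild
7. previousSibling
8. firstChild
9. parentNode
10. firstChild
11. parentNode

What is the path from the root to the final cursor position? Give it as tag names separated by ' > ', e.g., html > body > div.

Answer: h1 > html

Derivation:
After 1 (lastChild): article
After 2 (parentNode): h1
After 3 (firstChild): img
After 4 (previousSibling): img (no-op, stayed)
After 5 (parentNode): h1
After 6 (lastChild): article
After 7 (previousSibling): html
After 8 (firstChild): title
After 9 (parentNode): html
After 10 (firstChild): title
After 11 (parentNode): html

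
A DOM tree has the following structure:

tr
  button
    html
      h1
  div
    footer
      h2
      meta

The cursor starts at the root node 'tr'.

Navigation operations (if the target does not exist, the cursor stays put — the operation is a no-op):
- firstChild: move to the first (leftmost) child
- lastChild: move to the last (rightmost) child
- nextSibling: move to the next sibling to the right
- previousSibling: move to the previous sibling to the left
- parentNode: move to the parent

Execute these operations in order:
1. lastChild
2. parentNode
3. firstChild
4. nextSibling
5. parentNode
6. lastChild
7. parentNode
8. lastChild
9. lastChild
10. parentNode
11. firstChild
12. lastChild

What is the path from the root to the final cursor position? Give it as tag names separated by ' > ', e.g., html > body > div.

Answer: tr > div > footer > meta

Derivation:
After 1 (lastChild): div
After 2 (parentNode): tr
After 3 (firstChild): button
After 4 (nextSibling): div
After 5 (parentNode): tr
After 6 (lastChild): div
After 7 (parentNode): tr
After 8 (lastChild): div
After 9 (lastChild): footer
After 10 (parentNode): div
After 11 (firstChild): footer
After 12 (lastChild): meta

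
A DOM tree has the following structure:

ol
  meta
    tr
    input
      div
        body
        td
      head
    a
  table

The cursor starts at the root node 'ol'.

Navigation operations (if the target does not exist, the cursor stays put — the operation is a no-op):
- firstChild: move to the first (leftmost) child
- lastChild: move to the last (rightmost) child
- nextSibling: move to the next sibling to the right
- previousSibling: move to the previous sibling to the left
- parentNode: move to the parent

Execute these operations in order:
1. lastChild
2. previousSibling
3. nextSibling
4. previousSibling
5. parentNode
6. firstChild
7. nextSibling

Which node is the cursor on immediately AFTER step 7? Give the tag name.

Answer: table

Derivation:
After 1 (lastChild): table
After 2 (previousSibling): meta
After 3 (nextSibling): table
After 4 (previousSibling): meta
After 5 (parentNode): ol
After 6 (firstChild): meta
After 7 (nextSibling): table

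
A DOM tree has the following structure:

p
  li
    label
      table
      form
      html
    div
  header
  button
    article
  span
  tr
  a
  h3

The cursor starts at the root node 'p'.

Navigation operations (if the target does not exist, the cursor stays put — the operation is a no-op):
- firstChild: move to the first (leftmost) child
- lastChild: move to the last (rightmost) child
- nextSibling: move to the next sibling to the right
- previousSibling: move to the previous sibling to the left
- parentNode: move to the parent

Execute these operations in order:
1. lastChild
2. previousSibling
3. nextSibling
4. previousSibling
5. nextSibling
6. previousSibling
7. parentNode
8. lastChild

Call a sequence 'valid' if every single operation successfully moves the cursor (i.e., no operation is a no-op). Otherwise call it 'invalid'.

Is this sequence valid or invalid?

Answer: valid

Derivation:
After 1 (lastChild): h3
After 2 (previousSibling): a
After 3 (nextSibling): h3
After 4 (previousSibling): a
After 5 (nextSibling): h3
After 6 (previousSibling): a
After 7 (parentNode): p
After 8 (lastChild): h3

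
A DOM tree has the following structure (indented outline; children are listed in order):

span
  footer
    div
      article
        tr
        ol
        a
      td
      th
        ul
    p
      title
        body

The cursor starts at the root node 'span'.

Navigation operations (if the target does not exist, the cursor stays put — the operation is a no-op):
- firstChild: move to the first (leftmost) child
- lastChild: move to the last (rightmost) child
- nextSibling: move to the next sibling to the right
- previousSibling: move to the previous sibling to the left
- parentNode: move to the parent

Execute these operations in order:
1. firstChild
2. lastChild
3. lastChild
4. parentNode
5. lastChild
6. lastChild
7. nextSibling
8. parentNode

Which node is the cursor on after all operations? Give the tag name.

Answer: title

Derivation:
After 1 (firstChild): footer
After 2 (lastChild): p
After 3 (lastChild): title
After 4 (parentNode): p
After 5 (lastChild): title
After 6 (lastChild): body
After 7 (nextSibling): body (no-op, stayed)
After 8 (parentNode): title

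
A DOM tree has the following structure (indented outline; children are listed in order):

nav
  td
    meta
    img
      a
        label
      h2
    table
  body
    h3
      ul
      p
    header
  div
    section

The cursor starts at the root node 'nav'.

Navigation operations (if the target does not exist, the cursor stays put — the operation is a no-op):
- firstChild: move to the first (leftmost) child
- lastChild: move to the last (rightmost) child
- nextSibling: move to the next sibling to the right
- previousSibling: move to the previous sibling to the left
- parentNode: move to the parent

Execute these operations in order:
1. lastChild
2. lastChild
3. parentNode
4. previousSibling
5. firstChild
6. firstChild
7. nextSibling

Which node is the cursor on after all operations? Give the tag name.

Answer: p

Derivation:
After 1 (lastChild): div
After 2 (lastChild): section
After 3 (parentNode): div
After 4 (previousSibling): body
After 5 (firstChild): h3
After 6 (firstChild): ul
After 7 (nextSibling): p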